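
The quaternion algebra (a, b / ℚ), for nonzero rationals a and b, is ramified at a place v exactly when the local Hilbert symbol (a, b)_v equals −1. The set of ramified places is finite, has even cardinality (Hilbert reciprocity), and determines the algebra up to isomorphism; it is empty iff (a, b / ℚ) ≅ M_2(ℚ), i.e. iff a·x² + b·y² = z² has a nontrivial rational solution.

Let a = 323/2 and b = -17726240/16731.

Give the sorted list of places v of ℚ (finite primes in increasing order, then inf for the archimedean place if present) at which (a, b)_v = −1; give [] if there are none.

[11, 17]

(a, b) ≡ (646, -248710) mod (ℚ^×)²; places V = {2, 3, 5, 7, 11, 13, 17, 19, ∞}.
(a,b)_19: α=1, u≡18; β=1, v≡17 (mod 19); (18|19)=-1, (17|19)=+1; sign (−1)^1·-1^1·+1^1 = +1.
(a,b)_11: α=0, u≡2; β=-1, v≡6 (mod 11); (2|11)=-1, (6|11)=-1; sign (−1)^0·-1^-1·-1^0 = -1.
(a,b)_∞: sgn(646)=+, sgn(-248710)=−, so +1.
(a,b)_13: α=0, u≡12; β=-2, v≡5 (mod 13); (12|13)=+1, (5|13)=-1; sign (−1)^0·+1^-2·-1^0 = +1.
(a,b)_5: α=0, u≡4; β=1, v≡2 (mod 5); (4|5)=+1, (2|5)=-1; sign (−1)^0·+1^1·-1^0 = +1.
(a,b)_17: α=1, u≡1; β=1, v≡3 (mod 17); (1|17)=+1, (3|17)=-1; sign (−1)^0·+1^1·-1^1 = -1.
(a,b)_7: α=0, u≡4; β=3, v≡1 (mod 7); (4|7)=+1, (1|7)=+1; sign (−1)^0·+1^3·+1^0 = +1.
(a,b)_3: α=0, u≡1; β=-2, v≡2 (mod 3); (1|3)=+1, (2|3)=-1; sign (−1)^0·+1^-2·-1^0 = +1.
(a,b)_2: α=-1, β=5; u≡3, v≡5 (mod 8); ε(u)ε(v)=1·0, αω(v)=-1·1, βω(u)=5·1; sum ≡ 0  ⇒  +1.
|Ram(646, -248710)| = 2, even; anisotropic at {11, 17}.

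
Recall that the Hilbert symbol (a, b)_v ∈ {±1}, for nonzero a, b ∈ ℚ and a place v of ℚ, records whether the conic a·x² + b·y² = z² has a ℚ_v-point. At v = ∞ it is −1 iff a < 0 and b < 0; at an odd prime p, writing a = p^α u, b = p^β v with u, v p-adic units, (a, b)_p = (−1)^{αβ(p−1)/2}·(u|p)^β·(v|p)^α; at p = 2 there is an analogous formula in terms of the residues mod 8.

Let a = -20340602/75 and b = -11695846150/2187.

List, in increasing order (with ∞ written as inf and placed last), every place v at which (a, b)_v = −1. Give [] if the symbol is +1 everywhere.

[17, 19, 23, inf]

(a, b) ≡ (-44574, -1938) mod (ℚ^×)²; places V = {2, 3, 5, 17, 19, 23, 37, ∞}.
(a,b)_3: α=-1, u≡1; β=-7, v≡2 (mod 3); (1|3)=+1, (2|3)=-1; sign (−1)^1·+1^-7·-1^-1 = +1.
(a,b)_5: α=-2, u≡1; β=2, v≡2 (mod 5); (1|5)=+1, (2|5)=-1; sign (−1)^0·+1^2·-1^-2 = +1.
(a,b)_23: α=1, u≡19; β=2, v≡22 (mod 23); (19|23)=-1, (22|23)=-1; sign (−1)^0·-1^2·-1^1 = -1.
(a,b)_∞: sgn(-44574)=−, sgn(-1938)=−, so -1.
(a,b)_19: α=1, u≡3; β=1, v≡2 (mod 19); (3|19)=-1, (2|19)=-1; sign (−1)^1·-1^1·-1^1 = -1.
(a,b)_17: α=1, u≡8; β=1, v≡11 (mod 17); (8|17)=+1, (11|17)=-1; sign (−1)^0·+1^1·-1^1 = -1.
(a,b)_37: α=2, u≡16; β=2, v≡6 (mod 37); (16|37)=+1, (6|37)=-1; sign (−1)^0·+1^2·-1^2 = +1.
(a,b)_2: α=1, β=1; u≡1, v≡7 (mod 8); ε(u)ε(v)=0·1, αω(v)=1·0, βω(u)=1·0; sum ≡ 0  ⇒  +1.
Ram(-44574, -1938) = {17, 19, 23, ∞}; no ℚ_17-point on the conic.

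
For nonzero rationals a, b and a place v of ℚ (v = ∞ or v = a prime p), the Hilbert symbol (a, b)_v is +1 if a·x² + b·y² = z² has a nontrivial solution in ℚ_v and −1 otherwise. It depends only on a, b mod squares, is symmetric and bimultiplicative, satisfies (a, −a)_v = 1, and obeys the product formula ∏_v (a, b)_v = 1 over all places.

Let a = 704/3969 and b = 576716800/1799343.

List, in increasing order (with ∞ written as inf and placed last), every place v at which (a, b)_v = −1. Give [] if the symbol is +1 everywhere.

(a, b) ≡ (11, 154) mod (ℚ^×)²; places V = {2, 3, 5, 7, 11, 13, ∞}.
(a,b)_3: α=-4, u≡2; β=-2, v≡1 (mod 3); (2|3)=-1, (1|3)=+1; sign (−1)^0·-1^-2·+1^-4 = +1.
(a,b)_11: α=1, u≡1; β=1, v≡4 (mod 11); (1|11)=+1, (4|11)=+1; sign (−1)^1·+1^1·+1^1 = -1.
(a,b)_∞: sgn(11)=+, sgn(154)=+, so +1.
(a,b)_13: α=0, u≡7; β=-4, v≡8 (mod 13); (7|13)=-1, (8|13)=-1; sign (−1)^0·-1^-4·-1^0 = +1.
(a,b)_5: α=0, u≡1; β=2, v≡4 (mod 5); (1|5)=+1, (4|5)=+1; sign (−1)^0·+1^2·+1^0 = +1.
(a,b)_2: α=6, β=21; u≡3, v≡5 (mod 8); ε(u)ε(v)=1·0, αω(v)=6·1, βω(u)=21·1; sum ≡ 1  ⇒  -1.
(a,b)_7: α=-2, u≡1; β=-1, v≡1 (mod 7); (1|7)=+1, (1|7)=+1; sign (−1)^0·+1^-1·+1^-2 = +1.
Ram(11, 154) = {2, 11}; no ℚ_2-point on the conic.

[2, 11]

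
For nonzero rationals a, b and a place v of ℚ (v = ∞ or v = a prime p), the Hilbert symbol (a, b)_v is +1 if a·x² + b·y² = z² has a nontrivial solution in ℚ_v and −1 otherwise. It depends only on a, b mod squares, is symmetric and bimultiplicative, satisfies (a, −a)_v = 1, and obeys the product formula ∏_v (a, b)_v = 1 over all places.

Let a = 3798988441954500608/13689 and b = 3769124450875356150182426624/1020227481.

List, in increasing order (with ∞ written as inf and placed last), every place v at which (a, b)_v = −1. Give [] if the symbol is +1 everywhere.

[2, 11]

Mod squares: a ≡ 1639877, b ≡ 33374. Check v ∈ {∞, 2, 3, 7, 11, 13, 19, 23, 37, 41, 43, 47}.
v=2: v_2(a)=14, v_2(b)=11; units ≡ 5, 7 (mod 8); ε·ε+αω+βω = 0·1+14·0+11·1 ≡ 1  ⇒  (a,b)_2 = -1.
v=37: a=37^1·(≡22), b=37^1·(≡13) mod 37; (22|37)=-1, (13|37)=-1; (−1)^{1·1·18}·(-1)^1·(-1)^1 = +1.
v=7: a=7^0·(≡4), b=7^-2·(≡5) mod 7; (4|7)=+1, (5|7)=-1; (−1)^{0·-2·3}·(+1)^-2·(-1)^0 = +1.
v=3: a=3^-4·(≡2), b=3^-6·(≡2) mod 3; (2|3)=-1, (2|3)=-1; (−1)^{-4·-6·1}·(-1)^-6·(-1)^-4 = +1.
v=23: a=23^3·(≡11), b=23^4·(≡12) mod 23; (11|23)=-1, (12|23)=+1; (−1)^{3·4·11}·(-1)^4·(+1)^3 = +1.
v=11: a=11^2·(≡6), b=11^3·(≡3) mod 11; (6|11)=-1, (3|11)=+1; (−1)^{2·3·5}·(-1)^3·(+1)^2 = -1.
v=47: a=47^3·(≡21), b=47^4·(≡1) mod 47; (21|47)=+1, (1|47)=+1; (−1)^{3·4·23}·(+1)^4·(+1)^3 = +1.
v=19: a=19^0·(≡17), b=19^2·(≡3) mod 19; (17|19)=+1, (3|19)=-1; (−1)^{0·2·9}·(+1)^2·(-1)^0 = +1.
v=∞: 1639877 > 0 and 33374 > 0  ⇒  (a,b)_∞ = +1.
v=43: a=43^0·(≡28), b=43^2·(≡10) mod 43; (28|43)=-1, (10|43)=+1; (−1)^{0·2·21}·(-1)^2·(+1)^0 = +1.
v=13: a=13^-2·(≡7), b=13^-4·(≡1) mod 13; (7|13)=-1, (1|13)=+1; (−1)^{-2·-4·6}·(-1)^-4·(+1)^-2 = +1.
v=41: a=41^1·(≡13), b=41^1·(≡24) mod 41; (13|41)=-1, (24|41)=-1; (−1)^{1·1·20}·(-1)^1·(-1)^1 = +1.
|Ram(1639877, 33374)| = 2, even; anisotropic at {2, 11}.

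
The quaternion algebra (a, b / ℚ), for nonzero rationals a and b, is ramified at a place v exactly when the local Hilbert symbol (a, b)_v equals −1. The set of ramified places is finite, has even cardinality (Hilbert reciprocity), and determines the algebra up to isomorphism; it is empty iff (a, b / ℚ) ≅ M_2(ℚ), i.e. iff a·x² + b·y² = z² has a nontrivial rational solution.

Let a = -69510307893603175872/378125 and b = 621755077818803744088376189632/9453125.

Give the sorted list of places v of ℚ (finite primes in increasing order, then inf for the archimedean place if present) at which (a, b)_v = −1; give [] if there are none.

Mod squares: a ≡ -3315, b ≡ 25935. Check v ∈ {∞, 2, 3, 5, 7, 11, 13, 17, 19}.
v=17: a=17^5·(≡4), b=17^8·(≡6) mod 17; (4|17)=+1, (6|17)=-1; (−1)^{5·8·8}·(+1)^8·(-1)^5 = -1.
v=11: a=11^-2·(≡2), b=11^-2·(≡6) mod 11; (2|11)=-1, (6|11)=-1; (−1)^{-2·-2·5}·(-1)^-2·(-1)^-2 = +1.
v=13: a=13^3·(≡11), b=13^5·(≡5) mod 13; (11|13)=-1, (5|13)=-1; (−1)^{3·5·6}·(-1)^5·(-1)^3 = +1.
v=7: a=7^2·(≡6), b=7^3·(≡2) mod 7; (6|7)=-1, (2|7)=+1; (−1)^{2·3·3}·(-1)^3·(+1)^2 = -1.
v=∞: -3315 < 0 and 25935 > 0  ⇒  (a,b)_∞ = +1.
v=5: a=5^-5·(≡3), b=5^-7·(≡2) mod 5; (3|5)=-1, (2|5)=-1; (−1)^{-5·-7·2}·(-1)^-7·(-1)^-5 = +1.
v=3: a=3^9·(≡2), b=3^13·(≡2) mod 3; (2|3)=-1, (2|3)=-1; (−1)^{9·13·1}·(-1)^13·(-1)^9 = -1.
v=2: v_2(a)=6, v_2(b)=6; units ≡ 5, 7 (mod 8); ε·ε+αω+βω = 0·1+6·0+6·1 ≡ 0  ⇒  (a,b)_2 = +1.
v=19: a=19^2·(≡12), b=19^3·(≡1) mod 19; (12|19)=-1, (1|19)=+1; (−1)^{2·3·9}·(-1)^3·(+1)^2 = -1.
|Ram(-3315, 25935)| = 4, even; anisotropic at {3, 7, 17, 19}.

[3, 7, 17, 19]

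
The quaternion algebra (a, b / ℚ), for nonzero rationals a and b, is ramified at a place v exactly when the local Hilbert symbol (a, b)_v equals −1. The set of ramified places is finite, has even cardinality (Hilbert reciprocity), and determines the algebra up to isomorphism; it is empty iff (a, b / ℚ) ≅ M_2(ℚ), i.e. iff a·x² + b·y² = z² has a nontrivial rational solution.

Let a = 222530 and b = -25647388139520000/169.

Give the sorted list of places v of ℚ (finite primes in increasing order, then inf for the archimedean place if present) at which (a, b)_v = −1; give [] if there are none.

(a, b) ≡ (770, -17) mod (ℚ^×)²; places V = {2, 3, 5, 7, 11, 13, 17, ∞}.
(a,b)_2: α=1, β=16; u≡1, v≡7 (mod 8); ε(u)ε(v)=0·1, αω(v)=1·0, βω(u)=16·0; sum ≡ 0  ⇒  +1.
(a,b)_3: α=0, u≡2; β=2, v≡1 (mod 3); (2|3)=-1, (1|3)=+1; sign (−1)^0·-1^2·+1^0 = +1.
(a,b)_11: α=1, u≡1; β=0, v≡1 (mod 11); (1|11)=+1, (1|11)=+1; sign (−1)^0·+1^0·+1^1 = +1.
(a,b)_7: α=1, u≡3; β=2, v≡2 (mod 7); (3|7)=-1, (2|7)=+1; sign (−1)^0·-1^2·+1^1 = +1.
(a,b)_13: α=0, u≡9; β=-2, v≡4 (mod 13); (9|13)=+1, (4|13)=+1; sign (−1)^0·+1^-2·+1^0 = +1.
(a,b)_5: α=1, u≡1; β=4, v≡2 (mod 5); (1|5)=+1, (2|5)=-1; sign (−1)^0·+1^4·-1^1 = -1.
(a,b)_∞: sgn(770)=+, sgn(-17)=−, so +1.
(a,b)_17: α=2, u≡5; β=5, v≡4 (mod 17); (5|17)=-1, (4|17)=+1; sign (−1)^0·-1^5·+1^2 = -1.
(770, -17 / ℚ) ramifies at {5, 17}: a division algebra.

[5, 17]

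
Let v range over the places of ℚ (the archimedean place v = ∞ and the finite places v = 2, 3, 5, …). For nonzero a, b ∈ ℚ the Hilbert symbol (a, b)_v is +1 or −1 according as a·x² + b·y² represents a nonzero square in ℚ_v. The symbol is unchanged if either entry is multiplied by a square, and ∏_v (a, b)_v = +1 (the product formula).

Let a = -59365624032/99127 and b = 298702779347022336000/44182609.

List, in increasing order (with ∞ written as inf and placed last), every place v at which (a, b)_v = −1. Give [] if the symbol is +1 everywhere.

[2, 3]

(a, b) ≡ (-546, 165) mod (ℚ^×)²; places V = {2, 3, 5, 7, 11, 13, 17, 19, 23, ∞}.
(a,b)_∞: sgn(-546)=−, sgn(165)=+, so +1.
(a,b)_13: α=1, u≡1; β=2, v≡9 (mod 13); (1|13)=+1, (9|13)=+1; sign (−1)^0·+1^2·+1^1 = +1.
(a,b)_7: α=-3, u≡3; β=0, v≡4 (mod 7); (3|7)=-1, (4|7)=+1; sign (−1)^0·-1^0·+1^-3 = +1.
(a,b)_19: α=2, u≡6; β=0, v≡2 (mod 19); (6|19)=+1, (2|19)=-1; sign (−1)^0·+1^0·-1^2 = +1.
(a,b)_17: α=-2, u≡4; β=-4, v≡12 (mod 17); (4|17)=+1, (12|17)=-1; sign (−1)^0·+1^-4·-1^-2 = +1.
(a,b)_3: α=3, u≡1; β=11, v≡1 (mod 3); (1|3)=+1, (1|3)=+1; sign (−1)^1·+1^11·+1^3 = -1.
(a,b)_2: α=5, β=12; u≡7, v≡5 (mod 8); ε(u)ε(v)=1·0, αω(v)=5·1, βω(u)=12·0; sum ≡ 1  ⇒  -1.
(a,b)_5: α=0, u≡4; β=3, v≡2 (mod 5); (4|5)=+1, (2|5)=-1; sign (−1)^0·+1^3·-1^0 = +1.
(a,b)_11: α=4, u≡4; β=7, v≡3 (mod 11); (4|11)=+1, (3|11)=+1; sign (−1)^0·+1^7·+1^4 = +1.
(a,b)_23: α=0, u≡18; β=-2, v≡2 (mod 23); (18|23)=+1, (2|23)=+1; sign (−1)^0·+1^-2·+1^0 = +1.
(-546, 165 / ℚ) ramifies at {2, 3}: a division algebra.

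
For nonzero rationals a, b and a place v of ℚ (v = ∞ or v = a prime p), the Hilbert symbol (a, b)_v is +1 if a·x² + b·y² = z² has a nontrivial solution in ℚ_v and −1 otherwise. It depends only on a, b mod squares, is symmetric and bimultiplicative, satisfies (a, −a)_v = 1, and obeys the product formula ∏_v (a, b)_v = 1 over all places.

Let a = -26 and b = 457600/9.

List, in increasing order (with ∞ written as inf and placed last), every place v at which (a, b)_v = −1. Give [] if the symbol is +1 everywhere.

Mod squares: a ≡ -26, b ≡ 286. Check v ∈ {∞, 2, 3, 5, 11, 13}.
v=2: v_2(a)=1, v_2(b)=7; units ≡ 3, 7 (mod 8); ε·ε+αω+βω = 1·1+1·0+7·1 ≡ 0  ⇒  (a,b)_2 = +1.
v=∞: -26 < 0 and 286 > 0  ⇒  (a,b)_∞ = +1.
v=13: a=13^1·(≡11), b=13^1·(≡1) mod 13; (11|13)=-1, (1|13)=+1; (−1)^{1·1·6}·(-1)^1·(+1)^1 = -1.
v=5: a=5^0·(≡4), b=5^2·(≡1) mod 5; (4|5)=+1, (1|5)=+1; (−1)^{0·2·2}·(+1)^2·(+1)^0 = +1.
v=11: a=11^0·(≡7), b=11^1·(≡1) mod 11; (7|11)=-1, (1|11)=+1; (−1)^{0·1·5}·(-1)^1·(+1)^0 = -1.
v=3: a=3^0·(≡1), b=3^-2·(≡1) mod 3; (1|3)=+1, (1|3)=+1; (−1)^{0·-2·1}·(+1)^-2·(+1)^0 = +1.
(-26, 286 / ℚ) ramifies at {11, 13}: a division algebra.

[11, 13]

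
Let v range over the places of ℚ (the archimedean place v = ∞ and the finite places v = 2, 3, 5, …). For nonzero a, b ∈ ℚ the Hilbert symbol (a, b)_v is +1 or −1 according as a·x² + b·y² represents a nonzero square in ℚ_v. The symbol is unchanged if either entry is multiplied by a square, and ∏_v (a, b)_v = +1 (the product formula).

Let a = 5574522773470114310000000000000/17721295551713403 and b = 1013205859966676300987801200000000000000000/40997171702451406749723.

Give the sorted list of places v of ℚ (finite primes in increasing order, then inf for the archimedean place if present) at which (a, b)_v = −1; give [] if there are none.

(a, b) ≡ (16530, 281010) mod (ℚ^×)²; places V = {2, 3, 5, 7, 11, 13, 17, 19, 23, 29, 47, ∞}.
(a,b)_13: α=-10, u≡5; β=-14, v≡5 (mod 13); (5|13)=-1, (5|13)=-1; sign (−1)^0·-1^-14·-1^-10 = +1.
(a,b)_47: α=4, u≡5; β=6, v≡10 (mod 47); (5|47)=-1, (10|47)=-1; sign (−1)^0·-1^6·-1^4 = +1.
(a,b)_29: α=1, u≡17; β=1, v≡16 (mod 29); (17|29)=-1, (16|29)=+1; sign (−1)^0·-1^1·+1^1 = -1.
(a,b)_17: α=2, u≡14; β=3, v≡10 (mod 17); (14|17)=-1, (10|17)=-1; sign (−1)^0·-1^3·-1^2 = -1.
(a,b)_11: α=4, u≡6; β=6, v≡1 (mod 11); (6|11)=-1, (1|11)=+1; sign (−1)^0·-1^6·+1^4 = +1.
(a,b)_19: α=1, u≡12; β=1, v≡18 (mod 19); (12|19)=-1, (18|19)=-1; sign (−1)^1·-1^1·-1^1 = -1.
(a,b)_3: α=-5, u≡2; β=-9, v≡1 (mod 3); (2|3)=-1, (1|3)=+1; sign (−1)^1·-1^-9·+1^-5 = +1.
(a,b)_7: α=2, u≡5; β=2, v≡4 (mod 7); (5|7)=-1, (4|7)=+1; sign (−1)^0·-1^2·+1^2 = +1.
(a,b)_5: α=13, u≡4; β=17, v≡3 (mod 5); (4|5)=+1, (3|5)=-1; sign (−1)^0·+1^17·-1^13 = -1.
(a,b)_23: α=-2, u≡8; β=-2, v≡19 (mod 23); (8|23)=+1, (19|23)=-1; sign (−1)^0·+1^-2·-1^-2 = +1.
(a,b)_2: α=13, β=19; u≡1, v≡1 (mod 8); ε(u)ε(v)=0·0, αω(v)=13·0, βω(u)=19·0; sum ≡ 0  ⇒  +1.
(a,b)_∞: sgn(16530)=+, sgn(281010)=+, so +1.
|Ram(16530, 281010)| = 4, even; anisotropic at {5, 17, 19, 29}.

[5, 17, 19, 29]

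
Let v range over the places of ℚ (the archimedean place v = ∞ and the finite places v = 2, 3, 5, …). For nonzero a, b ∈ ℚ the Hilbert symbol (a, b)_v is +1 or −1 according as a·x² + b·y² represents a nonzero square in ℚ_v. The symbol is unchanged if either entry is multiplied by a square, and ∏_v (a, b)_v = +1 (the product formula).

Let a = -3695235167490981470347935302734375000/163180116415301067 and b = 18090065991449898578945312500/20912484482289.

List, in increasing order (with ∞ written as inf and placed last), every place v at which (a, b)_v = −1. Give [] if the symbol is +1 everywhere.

[2, 23, 29, 31]

Mod squares: a ≡ -56448210, b ≡ 2821. Check v ∈ {∞, 2, 3, 5, 7, 11, 13, 17, 23, 29, 31, 41}.
v=17: a=17^-4·(≡8), b=17^-2·(≡4) mod 17; (8|17)=+1, (4|17)=+1; (−1)^{-4·-2·8}·(+1)^-2·(+1)^-4 = +1.
v=3: a=3^-19·(≡2), b=3^-16·(≡1) mod 3; (2|3)=-1, (1|3)=+1; (−1)^{-19·-16·1}·(-1)^-16·(+1)^-19 = +1.
v=5: a=5^15·(≡3), b=5^10·(≡1) mod 5; (3|5)=-1, (1|5)=+1; (−1)^{15·10·2}·(-1)^10·(+1)^15 = +1.
v=2: v_2(a)=3, v_2(b)=2; units ≡ 7, 5 (mod 8); ε·ε+αω+βω = 1·0+3·1+2·0 ≡ 1  ⇒  (a,b)_2 = -1.
v=7: a=7^11·(≡5), b=7^9·(≡2) mod 7; (5|7)=-1, (2|7)=+1; (−1)^{11·9·3}·(-1)^9·(+1)^11 = +1.
v=13: a=13^1·(≡1), b=13^1·(≡1) mod 13; (1|13)=+1, (1|13)=+1; (−1)^{1·1·6}·(+1)^1·(+1)^1 = +1.
v=29: a=29^3·(≡12), b=29^2·(≡12) mod 29; (12|29)=-1, (12|29)=-1; (−1)^{3·2·14}·(-1)^2·(-1)^3 = -1.
v=31: a=31^1·(≡21), b=31^1·(≡6) mod 31; (21|31)=-1, (6|31)=-1; (−1)^{1·1·15}·(-1)^1·(-1)^1 = -1.
v=11: a=11^2·(≡6), b=11^2·(≡5) mod 11; (6|11)=-1, (5|11)=+1; (−1)^{2·2·5}·(-1)^2·(+1)^2 = +1.
v=∞: -56448210 < 0 and 2821 > 0  ⇒  (a,b)_∞ = +1.
v=23: a=23^5·(≡14), b=23^4·(≡11) mod 23; (14|23)=-1, (11|23)=-1; (−1)^{5·4·11}·(-1)^4·(-1)^5 = -1.
v=41: a=41^-2·(≡2), b=41^-2·(≡40) mod 41; (2|41)=+1, (40|41)=+1; (−1)^{-2·-2·20}·(+1)^-2·(+1)^-2 = +1.
(-56448210, 2821 / ℚ) ramifies at {2, 23, 29, 31}: a division algebra.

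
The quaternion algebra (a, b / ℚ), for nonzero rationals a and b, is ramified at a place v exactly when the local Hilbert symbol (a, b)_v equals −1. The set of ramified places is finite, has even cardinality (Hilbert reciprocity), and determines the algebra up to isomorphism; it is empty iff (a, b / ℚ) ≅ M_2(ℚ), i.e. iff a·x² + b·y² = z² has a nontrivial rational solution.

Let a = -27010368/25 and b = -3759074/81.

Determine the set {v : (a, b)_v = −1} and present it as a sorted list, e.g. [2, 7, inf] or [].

[11, 17, 19, inf]

Mod squares: a ≡ -957, b ≡ -7106. Check v ∈ {∞, 2, 3, 5, 7, 11, 17, 19, 23, 29}.
v=7: a=7^2·(≡1), b=7^0·(≡6) mod 7; (1|7)=+1, (6|7)=-1; (−1)^{2·0·3}·(+1)^0·(-1)^2 = +1.
v=5: a=5^-2·(≡2), b=5^0·(≡1) mod 5; (2|5)=-1, (1|5)=+1; (−1)^{-2·0·2}·(-1)^0·(+1)^-2 = +1.
v=23: a=23^0·(≡2), b=23^2·(≡2) mod 23; (2|23)=+1, (2|23)=+1; (−1)^{0·2·11}·(+1)^2·(+1)^0 = +1.
v=19: a=19^0·(≡18), b=19^1·(≡4) mod 19; (18|19)=-1, (4|19)=+1; (−1)^{0·1·9}·(-1)^1·(+1)^0 = -1.
v=∞: -957 < 0 and -7106 < 0  ⇒  (a,b)_∞ = -1.
v=17: a=17^0·(≡6), b=17^1·(≡5) mod 17; (6|17)=-1, (5|17)=-1; (−1)^{0·1·8}·(-1)^1·(-1)^0 = -1.
v=2: v_2(a)=6, v_2(b)=1; units ≡ 3, 7 (mod 8); ε·ε+αω+βω = 1·1+6·0+1·1 ≡ 0  ⇒  (a,b)_2 = +1.
v=29: a=29^1·(≡7), b=29^0·(≡6) mod 29; (7|29)=+1, (6|29)=+1; (−1)^{1·0·14}·(+1)^0·(+1)^1 = +1.
v=3: a=3^3·(≡2), b=3^-4·(≡1) mod 3; (2|3)=-1, (1|3)=+1; (−1)^{3·-4·1}·(-1)^-4·(+1)^3 = +1.
v=11: a=11^1·(≡3), b=11^1·(≡9) mod 11; (3|11)=+1, (9|11)=+1; (−1)^{1·1·5}·(+1)^1·(+1)^1 = -1.
(-957, -7106 / ℚ) ramifies at {11, 17, 19, ∞}: a division algebra.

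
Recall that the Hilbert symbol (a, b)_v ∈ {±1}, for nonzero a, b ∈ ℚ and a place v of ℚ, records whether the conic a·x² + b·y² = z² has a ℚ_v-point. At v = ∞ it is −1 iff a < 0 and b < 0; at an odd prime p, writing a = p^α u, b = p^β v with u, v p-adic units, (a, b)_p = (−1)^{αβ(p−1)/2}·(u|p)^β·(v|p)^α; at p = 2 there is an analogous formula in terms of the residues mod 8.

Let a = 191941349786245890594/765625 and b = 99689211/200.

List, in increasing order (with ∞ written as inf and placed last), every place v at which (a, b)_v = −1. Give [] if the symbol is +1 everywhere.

[2, 37]

(a, b) ≡ (2146, 1798) mod (ℚ^×)²; places V = {2, 3, 5, 7, 29, 31, 37, ∞}.
(a,b)_∞: sgn(2146)=+, sgn(1798)=+, so +1.
(a,b)_37: α=5, u≡7; β=2, v≡15 (mod 37); (7|37)=+1, (15|37)=-1; sign (−1)^0·+1^2·-1^5 = -1.
(a,b)_2: α=1, β=-3; u≡1, v≡3 (mod 8); ε(u)ε(v)=0·1, αω(v)=1·1, βω(u)=-3·0; sum ≡ 1  ⇒  -1.
(a,b)_3: α=10, u≡1; β=4, v≡1 (mod 3); (1|3)=+1, (1|3)=+1; sign (−1)^0·+1^4·+1^10 = +1.
(a,b)_31: α=2, u≡25; β=1, v≡13 (mod 31); (25|31)=+1, (13|31)=-1; sign (−1)^0·+1^1·-1^2 = +1.
(a,b)_7: α=-2, u≡1; β=0, v≡5 (mod 7); (1|7)=+1, (5|7)=-1; sign (−1)^0·+1^0·-1^-2 = +1.
(a,b)_29: α=3, u≡20; β=1, v≡24 (mod 29); (20|29)=+1, (24|29)=+1; sign (−1)^0·+1^1·+1^3 = +1.
(a,b)_5: α=-6, u≡1; β=-2, v≡2 (mod 5); (1|5)=+1, (2|5)=-1; sign (−1)^0·+1^-2·-1^-6 = +1.
Ram(2146, 1798) = {2, 37}; no ℚ_2-point on the conic.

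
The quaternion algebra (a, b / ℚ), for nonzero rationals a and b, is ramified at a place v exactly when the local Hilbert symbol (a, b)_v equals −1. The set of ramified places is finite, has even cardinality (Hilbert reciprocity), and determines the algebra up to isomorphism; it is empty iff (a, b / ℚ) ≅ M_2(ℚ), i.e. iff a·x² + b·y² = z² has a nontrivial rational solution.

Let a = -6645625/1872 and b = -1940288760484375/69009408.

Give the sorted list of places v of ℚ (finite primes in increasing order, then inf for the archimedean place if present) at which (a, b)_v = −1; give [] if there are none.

(a, b) ≡ (-2821, -2660203) mod (ℚ^×)²; places V = {2, 3, 5, 7, 13, 19, 23, 31, 41, ∞}.
(a,b)_13: α=-1, u≡1; β=-1, v≡7 (mod 13); (1|13)=+1, (7|13)=-1; sign (−1)^0·+1^-1·-1^-1 = -1.
(a,b)_3: α=-2, u≡2; β=-4, v≡2 (mod 3); (2|3)=-1, (2|3)=-1; sign (−1)^0·-1^-4·-1^-2 = +1.
(a,b)_5: α=4, u≡1; β=6, v≡3 (mod 5); (1|5)=+1, (3|5)=-1; sign (−1)^0·+1^6·-1^4 = +1.
(a,b)_19: α=0, u≡10; β=2, v≡16 (mod 19); (10|19)=-1, (16|19)=+1; sign (−1)^0·-1^2·+1^0 = +1.
(a,b)_2: α=-4, β=-16; u≡3, v≡5 (mod 8); ε(u)ε(v)=1·0, αω(v)=-4·1, βω(u)=-16·1; sum ≡ 0  ⇒  +1.
(a,b)_23: α=0, u≡2; β=1, v≡12 (mod 23); (2|23)=+1, (12|23)=+1; sign (−1)^0·+1^1·+1^0 = +1.
(a,b)_∞: sgn(-2821)=−, sgn(-2660203)=−, so -1.
(a,b)_7: α=3, u≡5; β=1, v≡4 (mod 7); (5|7)=-1, (4|7)=+1; sign (−1)^1·-1^1·+1^3 = +1.
(a,b)_31: α=1, u≡25; β=1, v≡15 (mod 31); (25|31)=+1, (15|31)=-1; sign (−1)^1·+1^1·-1^1 = +1.
(a,b)_41: α=0, u≡10; β=3, v≡39 (mod 41); (10|41)=+1, (39|41)=+1; sign (−1)^0·+1^3·+1^0 = +1.
(-2821, -2660203 / ℚ) ramifies at {13, ∞}: a division algebra.

[13, inf]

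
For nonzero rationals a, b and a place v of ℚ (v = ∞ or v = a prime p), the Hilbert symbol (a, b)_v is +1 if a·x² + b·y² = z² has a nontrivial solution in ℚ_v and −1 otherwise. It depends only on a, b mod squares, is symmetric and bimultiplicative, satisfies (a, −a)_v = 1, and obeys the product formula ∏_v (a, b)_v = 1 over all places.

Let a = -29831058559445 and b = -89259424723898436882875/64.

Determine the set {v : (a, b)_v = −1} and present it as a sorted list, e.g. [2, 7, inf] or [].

Mod squares: a ≡ -5, b ≡ -12212915. Check v ∈ {∞, 2, 5, 7, 11, 13, 19, 29, 31}.
v=7: a=7^0·(≡4), b=7^2·(≡6) mod 7; (4|7)=+1, (6|7)=-1; (−1)^{0·2·3}·(+1)^2·(-1)^0 = +1.
v=11: a=11^2·(≡8), b=11^3·(≡9) mod 11; (8|11)=-1, (9|11)=+1; (−1)^{2·3·5}·(-1)^3·(+1)^2 = -1.
v=31: a=31^2·(≡29), b=31^3·(≡20) mod 31; (29|31)=-1, (20|31)=+1; (−1)^{2·3·15}·(-1)^3·(+1)^2 = -1.
v=13: a=13^2·(≡6), b=13^3·(≡3) mod 13; (6|13)=-1, (3|13)=+1; (−1)^{2·3·6}·(-1)^3·(+1)^2 = -1.
v=2: v_2(a)=0, v_2(b)=-6; units ≡ 3, 5 (mod 8); ε·ε+αω+βω = 1·0+0·1+-6·1 ≡ 0  ⇒  (a,b)_2 = +1.
v=29: a=29^2·(≡4), b=29^3·(≡3) mod 29; (4|29)=+1, (3|29)=-1; (−1)^{2·3·14}·(+1)^3·(-1)^2 = +1.
v=5: a=5^1·(≡1), b=5^3·(≡3) mod 5; (1|5)=+1, (3|5)=-1; (−1)^{1·3·2}·(+1)^3·(-1)^1 = -1.
v=∞: -5 < 0 and -12212915 < 0  ⇒  (a,b)_∞ = -1.
v=19: a=19^2·(≡12), b=19^3·(≡11) mod 19; (12|19)=-1, (11|19)=+1; (−1)^{2·3·9}·(-1)^3·(+1)^2 = -1.
Ram(-5, -12212915) = {5, 11, 13, 19, 31, ∞}; no ℚ_5-point on the conic.

[5, 11, 13, 19, 31, inf]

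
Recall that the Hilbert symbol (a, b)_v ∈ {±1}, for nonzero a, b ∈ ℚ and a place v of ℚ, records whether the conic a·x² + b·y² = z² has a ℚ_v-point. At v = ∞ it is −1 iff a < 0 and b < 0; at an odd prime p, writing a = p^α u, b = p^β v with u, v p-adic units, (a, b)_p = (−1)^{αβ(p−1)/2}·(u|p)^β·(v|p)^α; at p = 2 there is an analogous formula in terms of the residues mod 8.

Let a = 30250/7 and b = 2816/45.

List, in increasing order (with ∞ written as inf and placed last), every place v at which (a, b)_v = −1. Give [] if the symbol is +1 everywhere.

[2, 7]

(a, b) ≡ (70, 55) mod (ℚ^×)²; places V = {2, 3, 5, 7, 11, ∞}.
(a,b)_7: α=-1, u≡3; β=0, v≡3 (mod 7); (3|7)=-1, (3|7)=-1; sign (−1)^0·-1^0·-1^-1 = -1.
(a,b)_2: α=1, β=8; u≡3, v≡7 (mod 8); ε(u)ε(v)=1·1, αω(v)=1·0, βω(u)=8·1; sum ≡ 1  ⇒  -1.
(a,b)_11: α=2, u≡9; β=1, v≡3 (mod 11); (9|11)=+1, (3|11)=+1; sign (−1)^0·+1^1·+1^2 = +1.
(a,b)_5: α=3, u≡1; β=-1, v≡4 (mod 5); (1|5)=+1, (4|5)=+1; sign (−1)^0·+1^-1·+1^3 = +1.
(a,b)_3: α=0, u≡1; β=-2, v≡1 (mod 3); (1|3)=+1, (1|3)=+1; sign (−1)^0·+1^-2·+1^0 = +1.
(a,b)_∞: sgn(70)=+, sgn(55)=+, so +1.
(70, 55 / ℚ) ramifies at {2, 7}: a division algebra.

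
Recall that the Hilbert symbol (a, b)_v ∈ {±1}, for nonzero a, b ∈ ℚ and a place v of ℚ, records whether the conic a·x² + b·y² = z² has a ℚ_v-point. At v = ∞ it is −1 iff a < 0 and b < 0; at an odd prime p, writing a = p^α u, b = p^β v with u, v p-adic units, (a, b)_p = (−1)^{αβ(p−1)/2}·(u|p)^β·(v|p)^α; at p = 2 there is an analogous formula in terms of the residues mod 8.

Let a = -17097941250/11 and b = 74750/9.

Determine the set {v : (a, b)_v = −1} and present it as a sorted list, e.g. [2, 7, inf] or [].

Mod squares: a ≡ -374, b ≡ 2990. Check v ∈ {∞, 2, 3, 5, 11, 13, 17, 23}.
v=17: a=17^1·(≡7), b=17^0·(≡2) mod 17; (7|17)=-1, (2|17)=+1; (−1)^{1·0·8}·(-1)^0·(+1)^1 = +1.
v=23: a=23^2·(≡11), b=23^1·(≡11) mod 23; (11|23)=-1, (11|23)=-1; (−1)^{2·1·11}·(-1)^1·(-1)^2 = -1.
v=11: a=11^-1·(≡6), b=11^0·(≡3) mod 11; (6|11)=-1, (3|11)=+1; (−1)^{-1·0·5}·(-1)^0·(+1)^-1 = +1.
v=3: a=3^2·(≡1), b=3^-2·(≡2) mod 3; (1|3)=+1, (2|3)=-1; (−1)^{2·-2·1}·(+1)^-2·(-1)^2 = +1.
v=13: a=13^2·(≡12), b=13^1·(≡12) mod 13; (12|13)=+1, (12|13)=+1; (−1)^{2·1·6}·(+1)^1·(+1)^2 = +1.
v=5: a=5^4·(≡4), b=5^3·(≡2) mod 5; (4|5)=+1, (2|5)=-1; (−1)^{4·3·2}·(+1)^3·(-1)^4 = +1.
v=2: v_2(a)=1, v_2(b)=1; units ≡ 5, 7 (mod 8); ε·ε+αω+βω = 0·1+1·0+1·1 ≡ 1  ⇒  (a,b)_2 = -1.
v=∞: -374 < 0 and 2990 > 0  ⇒  (a,b)_∞ = +1.
Ram(-374, 2990) = {2, 23}; no ℚ_2-point on the conic.

[2, 23]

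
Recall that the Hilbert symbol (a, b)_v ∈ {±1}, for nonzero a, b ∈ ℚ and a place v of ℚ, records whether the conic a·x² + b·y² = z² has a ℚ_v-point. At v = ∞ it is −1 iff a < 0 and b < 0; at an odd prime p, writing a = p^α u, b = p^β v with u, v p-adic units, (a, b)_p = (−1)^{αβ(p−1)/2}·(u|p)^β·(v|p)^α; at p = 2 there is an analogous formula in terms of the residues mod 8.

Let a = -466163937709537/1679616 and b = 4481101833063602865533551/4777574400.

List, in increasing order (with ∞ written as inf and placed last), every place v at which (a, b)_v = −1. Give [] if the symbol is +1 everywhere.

[2, 17]

Mod squares: a ≡ -697, b ≡ 31. Check v ∈ {∞, 2, 3, 5, 17, 23, 29, 31, 37, 41}.
v=5: a=5^0·(≡3), b=5^-2·(≡1) mod 5; (3|5)=-1, (1|5)=+1; (−1)^{0·-2·2}·(-1)^-2·(+1)^0 = +1.
v=31: a=31^4·(≡1), b=31^5·(≡25) mod 31; (1|31)=+1, (25|31)=+1; (−1)^{4·5·15}·(+1)^5·(+1)^4 = +1.
v=∞: -697 < 0 and 31 > 0  ⇒  (a,b)_∞ = +1.
v=41: a=41^1·(≡24), b=41^2·(≡2) mod 41; (24|41)=-1, (2|41)=+1; (−1)^{1·2·20}·(-1)^2·(+1)^1 = +1.
v=37: a=37^2·(≡29), b=37^2·(≡18) mod 37; (29|37)=-1, (18|37)=-1; (−1)^{2·2·18}·(-1)^2·(-1)^2 = +1.
v=3: a=3^-8·(≡2), b=3^-6·(≡1) mod 3; (2|3)=-1, (1|3)=+1; (−1)^{-8·-6·1}·(-1)^-6·(+1)^-8 = +1.
v=23: a=23^2·(≡6), b=23^4·(≡18) mod 23; (6|23)=+1, (18|23)=+1; (−1)^{2·4·11}·(+1)^4·(+1)^2 = +1.
v=17: a=17^1·(≡6), b=17^2·(≡6) mod 17; (6|17)=-1, (6|17)=-1; (−1)^{1·2·8}·(-1)^2·(-1)^1 = -1.
v=29: a=29^0·(≡25), b=29^2·(≡15) mod 29; (25|29)=+1, (15|29)=-1; (−1)^{0·2·14}·(+1)^2·(-1)^0 = +1.
v=2: v_2(a)=-8, v_2(b)=-18; units ≡ 7, 7 (mod 8); ε·ε+αω+βω = 1·1+-8·0+-18·0 ≡ 1  ⇒  (a,b)_2 = -1.
Ram(-697, 31) = {2, 17}; no ℚ_2-point on the conic.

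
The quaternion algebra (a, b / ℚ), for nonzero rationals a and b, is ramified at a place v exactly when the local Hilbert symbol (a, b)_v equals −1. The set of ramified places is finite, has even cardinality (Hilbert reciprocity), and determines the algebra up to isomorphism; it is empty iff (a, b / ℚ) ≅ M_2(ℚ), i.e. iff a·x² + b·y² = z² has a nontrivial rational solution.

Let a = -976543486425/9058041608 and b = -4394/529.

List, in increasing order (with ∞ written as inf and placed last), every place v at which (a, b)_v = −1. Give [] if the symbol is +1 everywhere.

[29, inf]

(a, b) ≡ (-754, -26) mod (ℚ^×)²; places V = {2, 3, 5, 7, 11, 13, 19, 23, 29, ∞}.
(a,b)_23: α=-2, u≡10; β=-2, v≡22 (mod 23); (10|23)=-1, (22|23)=-1; sign (−1)^0·-1^-2·-1^-2 = +1.
(a,b)_29: α=3, u≡12; β=0, v≡2 (mod 29); (12|29)=-1, (2|29)=-1; sign (−1)^0·-1^0·-1^3 = -1.
(a,b)_3: α=6, u≡2; β=0, v≡1 (mod 3); (2|3)=-1, (1|3)=+1; sign (−1)^0·-1^0·+1^6 = +1.
(a,b)_5: α=2, u≡1; β=0, v≡4 (mod 5); (1|5)=+1, (4|5)=+1; sign (−1)^0·+1^0·+1^2 = +1.
(a,b)_19: α=-2, u≡5; β=0, v≡8 (mod 19); (5|19)=+1, (8|19)=-1; sign (−1)^0·+1^0·-1^-2 = +1.
(a,b)_∞: sgn(-754)=−, sgn(-26)=−, so -1.
(a,b)_7: α=-2, u≡1; β=0, v≡4 (mod 7); (1|7)=+1, (4|7)=+1; sign (−1)^0·+1^0·+1^-2 = +1.
(a,b)_2: α=-3, β=1; u≡7, v≡3 (mod 8); ε(u)ε(v)=1·1, αω(v)=-3·1, βω(u)=1·0; sum ≡ 0  ⇒  +1.
(a,b)_11: α=-2, u≡4; β=0, v≡6 (mod 11); (4|11)=+1, (6|11)=-1; sign (−1)^0·+1^0·-1^-2 = +1.
(a,b)_13: α=3, u≡8; β=3, v≡7 (mod 13); (8|13)=-1, (7|13)=-1; sign (−1)^0·-1^3·-1^3 = +1.
(-754, -26 / ℚ) ramifies at {29, ∞}: a division algebra.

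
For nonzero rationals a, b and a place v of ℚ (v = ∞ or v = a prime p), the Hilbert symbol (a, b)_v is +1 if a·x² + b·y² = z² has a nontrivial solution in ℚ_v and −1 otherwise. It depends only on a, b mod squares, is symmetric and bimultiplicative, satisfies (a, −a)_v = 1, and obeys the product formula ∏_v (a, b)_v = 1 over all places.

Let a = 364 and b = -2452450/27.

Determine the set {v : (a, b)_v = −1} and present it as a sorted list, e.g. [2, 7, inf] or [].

(a, b) ≡ (91, -6006) mod (ℚ^×)²; places V = {2, 3, 5, 7, 11, 13, ∞}.
(a,b)_7: α=1, u≡3; β=3, v≡3 (mod 7); (3|7)=-1, (3|7)=-1; sign (−1)^1·-1^3·-1^1 = -1.
(a,b)_5: α=0, u≡4; β=2, v≡1 (mod 5); (4|5)=+1, (1|5)=+1; sign (−1)^0·+1^2·+1^0 = +1.
(a,b)_3: α=0, u≡1; β=-3, v≡2 (mod 3); (1|3)=+1, (2|3)=-1; sign (−1)^0·+1^-3·-1^0 = +1.
(a,b)_13: α=1, u≡2; β=1, v≡6 (mod 13); (2|13)=-1, (6|13)=-1; sign (−1)^0·-1^1·-1^1 = +1.
(a,b)_∞: sgn(91)=+, sgn(-6006)=−, so +1.
(a,b)_11: α=0, u≡1; β=1, v≡4 (mod 11); (1|11)=+1, (4|11)=+1; sign (−1)^0·+1^1·+1^0 = +1.
(a,b)_2: α=2, β=1; u≡3, v≡5 (mod 8); ε(u)ε(v)=1·0, αω(v)=2·1, βω(u)=1·1; sum ≡ 1  ⇒  -1.
Ram(91, -6006) = {2, 7}; no ℚ_2-point on the conic.

[2, 7]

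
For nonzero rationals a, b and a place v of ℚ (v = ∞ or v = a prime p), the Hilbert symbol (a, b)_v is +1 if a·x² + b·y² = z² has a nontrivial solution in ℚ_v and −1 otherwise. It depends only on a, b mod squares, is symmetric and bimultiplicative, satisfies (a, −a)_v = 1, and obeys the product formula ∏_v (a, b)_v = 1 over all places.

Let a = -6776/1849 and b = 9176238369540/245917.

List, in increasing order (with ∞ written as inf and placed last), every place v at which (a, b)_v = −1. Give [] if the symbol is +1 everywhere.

Mod squares: a ≡ -14, b ≡ 1008805. Check v ∈ {∞, 2, 3, 5, 7, 11, 17, 19, 31, 37, 41, 43}.
v=31: a=31^0·(≡27), b=31^2·(≡29) mod 31; (27|31)=-1, (29|31)=-1; (−1)^{0·2·15}·(-1)^2·(-1)^0 = +1.
v=41: a=41^0·(≡28), b=41^1·(≡25) mod 41; (28|41)=-1, (25|41)=+1; (−1)^{0·1·20}·(-1)^1·(+1)^0 = -1.
v=37: a=37^0·(≡5), b=37^1·(≡30) mod 37; (5|37)=-1, (30|37)=+1; (−1)^{0·1·18}·(-1)^1·(+1)^0 = -1.
v=3: a=3^0·(≡1), b=3^2·(≡1) mod 3; (1|3)=+1, (1|3)=+1; (−1)^{0·2·1}·(+1)^2·(+1)^0 = +1.
v=∞: -14 < 0 and 1008805 > 0  ⇒  (a,b)_∞ = +1.
v=43: a=43^-2·(≡18), b=43^-2·(≡31) mod 43; (18|43)=-1, (31|43)=+1; (−1)^{-2·-2·21}·(-1)^-2·(+1)^-2 = +1.
v=7: a=7^1·(≡5), b=7^-1·(≡5) mod 7; (5|7)=-1, (5|7)=-1; (−1)^{1·-1·3}·(-1)^-1·(-1)^1 = -1.
v=11: a=11^2·(≡10), b=11^2·(≡7) mod 11; (10|11)=-1, (7|11)=-1; (−1)^{2·2·5}·(-1)^2·(-1)^2 = +1.
v=17: a=17^0·(≡11), b=17^2·(≡9) mod 17; (11|17)=-1, (9|17)=+1; (−1)^{0·2·8}·(-1)^2·(+1)^0 = +1.
v=19: a=19^0·(≡17), b=19^-1·(≡11) mod 19; (17|19)=+1, (11|19)=+1; (−1)^{0·-1·9}·(+1)^-1·(+1)^0 = +1.
v=2: v_2(a)=3, v_2(b)=2; units ≡ 1, 5 (mod 8); ε·ε+αω+βω = 0·0+3·1+2·0 ≡ 1  ⇒  (a,b)_2 = -1.
v=5: a=5^0·(≡1), b=5^1·(≡4) mod 5; (1|5)=+1, (4|5)=+1; (−1)^{0·1·2}·(+1)^1·(+1)^0 = +1.
|Ram(-14, 1008805)| = 4, even; anisotropic at {2, 7, 37, 41}.

[2, 7, 37, 41]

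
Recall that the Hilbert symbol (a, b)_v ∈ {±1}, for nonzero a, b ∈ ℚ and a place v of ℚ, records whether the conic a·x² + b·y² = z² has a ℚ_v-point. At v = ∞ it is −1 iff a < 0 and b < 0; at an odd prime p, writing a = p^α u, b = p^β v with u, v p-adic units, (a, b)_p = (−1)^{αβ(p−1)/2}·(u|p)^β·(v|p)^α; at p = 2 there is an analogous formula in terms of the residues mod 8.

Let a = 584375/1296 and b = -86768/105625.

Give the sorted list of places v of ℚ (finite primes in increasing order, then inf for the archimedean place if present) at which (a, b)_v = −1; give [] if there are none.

[5, 11]

(a, b) ≡ (935, -5423) mod (ℚ^×)²; places V = {2, 3, 5, 11, 13, 17, 29, ∞}.
(a,b)_∞: sgn(935)=+, sgn(-5423)=−, so +1.
(a,b)_3: α=-4, u≡2; β=0, v≡1 (mod 3); (2|3)=-1, (1|3)=+1; sign (−1)^0·-1^0·+1^-4 = +1.
(a,b)_13: α=0, u≡10; β=-2, v≡7 (mod 13); (10|13)=+1, (7|13)=-1; sign (−1)^0·+1^-2·-1^0 = +1.
(a,b)_29: α=0, u≡23; β=1, v≡20 (mod 29); (23|29)=+1, (20|29)=+1; sign (−1)^0·+1^1·+1^0 = +1.
(a,b)_17: α=1, u≡13; β=1, v≡16 (mod 17); (13|17)=+1, (16|17)=+1; sign (−1)^0·+1^1·+1^1 = +1.
(a,b)_2: α=-4, β=4; u≡7, v≡1 (mod 8); ε(u)ε(v)=1·0, αω(v)=-4·0, βω(u)=4·0; sum ≡ 0  ⇒  +1.
(a,b)_11: α=1, u≡8; β=1, v≡7 (mod 11); (8|11)=-1, (7|11)=-1; sign (−1)^1·-1^1·-1^1 = -1.
(a,b)_5: α=5, u≡2; β=-4, v≡3 (mod 5); (2|5)=-1, (3|5)=-1; sign (−1)^0·-1^-4·-1^5 = -1.
Ram(935, -5423) = {5, 11}; no ℚ_5-point on the conic.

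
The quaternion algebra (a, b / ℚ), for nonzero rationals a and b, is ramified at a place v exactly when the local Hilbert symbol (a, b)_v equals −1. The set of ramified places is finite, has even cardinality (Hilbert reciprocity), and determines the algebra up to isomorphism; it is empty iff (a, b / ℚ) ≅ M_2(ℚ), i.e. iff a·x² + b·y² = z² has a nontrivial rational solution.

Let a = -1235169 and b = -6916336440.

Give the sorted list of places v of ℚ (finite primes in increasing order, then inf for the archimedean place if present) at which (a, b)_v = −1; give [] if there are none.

[17, inf]

Mod squares: a ≡ -15249, b ≡ -11310. Check v ∈ {∞, 2, 3, 5, 13, 17, 23, 29}.
v=∞: -15249 < 0 and -11310 < 0  ⇒  (a,b)_∞ = -1.
v=29: a=29^0·(≡28), b=29^1·(≡16) mod 29; (28|29)=+1, (16|29)=+1; (−1)^{0·1·14}·(+1)^1·(+1)^0 = +1.
v=3: a=3^5·(≡2), b=3^1·(≡1) mod 3; (2|3)=-1, (1|3)=+1; (−1)^{5·1·1}·(-1)^1·(+1)^5 = +1.
v=2: v_2(a)=0, v_2(b)=3; units ≡ 7, 1 (mod 8); ε·ε+αω+βω = 1·0+0·0+3·0 ≡ 0  ⇒  (a,b)_2 = +1.
v=23: a=23^1·(≡2), b=23^2·(≡13) mod 23; (2|23)=+1, (13|23)=+1; (−1)^{1·2·11}·(+1)^2·(+1)^1 = +1.
v=5: a=5^0·(≡1), b=5^1·(≡2) mod 5; (1|5)=+1, (2|5)=-1; (−1)^{0·1·2}·(+1)^1·(-1)^0 = +1.
v=17: a=17^1·(≡1), b=17^2·(≡11) mod 17; (1|17)=+1, (11|17)=-1; (−1)^{1·2·8}·(+1)^2·(-1)^1 = -1.
v=13: a=13^1·(≡4), b=13^1·(≡4) mod 13; (4|13)=+1, (4|13)=+1; (−1)^{1·1·6}·(+1)^1·(+1)^1 = +1.
|Ram(-15249, -11310)| = 2, even; anisotropic at {17, ∞}.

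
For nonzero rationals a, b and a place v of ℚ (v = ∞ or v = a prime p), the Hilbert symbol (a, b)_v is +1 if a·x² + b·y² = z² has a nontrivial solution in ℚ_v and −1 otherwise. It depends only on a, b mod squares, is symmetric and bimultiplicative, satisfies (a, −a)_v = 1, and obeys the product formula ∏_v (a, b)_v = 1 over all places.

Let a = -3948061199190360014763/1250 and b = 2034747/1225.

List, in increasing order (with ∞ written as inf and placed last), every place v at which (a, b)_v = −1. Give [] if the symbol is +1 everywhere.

[2, 11, 13, 31]

Mod squares: a ≡ -490854, b ≡ 226083. Check v ∈ {∞, 2, 3, 5, 7, 11, 13, 17, 29, 31}.
v=13: a=13^3·(≡11), b=13^1·(≡4) mod 13; (11|13)=-1, (4|13)=+1; (−1)^{3·1·6}·(-1)^1·(+1)^3 = -1.
v=2: v_2(a)=-1, v_2(b)=0; units ≡ 5, 3 (mod 8); ε·ε+αω+βω = 0·1+-1·1+0·1 ≡ 1  ⇒  (a,b)_2 = -1.
v=29: a=29^1·(≡12), b=29^0·(≡7) mod 29; (12|29)=-1, (7|29)=+1; (−1)^{1·0·14}·(-1)^0·(+1)^1 = +1.
v=5: a=5^-4·(≡1), b=5^-2·(≡3) mod 5; (1|5)=+1, (3|5)=-1; (−1)^{-4·-2·2}·(+1)^-2·(-1)^-4 = +1.
v=∞: -490854 < 0 and 226083 > 0  ⇒  (a,b)_∞ = +1.
v=31: a=31^3·(≡28), b=31^1·(≡20) mod 31; (28|31)=+1, (20|31)=+1; (−1)^{3·1·15}·(+1)^1·(+1)^3 = -1.
v=3: a=3^5·(≡2), b=3^3·(≡1) mod 3; (2|3)=-1, (1|3)=+1; (−1)^{5·3·1}·(-1)^3·(+1)^5 = +1.
v=17: a=17^4·(≡15), b=17^1·(≡11) mod 17; (15|17)=+1, (11|17)=-1; (−1)^{4·1·8}·(+1)^1·(-1)^4 = +1.
v=11: a=11^4·(≡6), b=11^1·(≡3) mod 11; (6|11)=-1, (3|11)=+1; (−1)^{4·1·5}·(-1)^1·(+1)^4 = -1.
v=7: a=7^1·(≡1), b=7^-2·(≡2) mod 7; (1|7)=+1, (2|7)=+1; (−1)^{1·-2·3}·(+1)^-2·(+1)^1 = +1.
|Ram(-490854, 226083)| = 4, even; anisotropic at {2, 11, 13, 31}.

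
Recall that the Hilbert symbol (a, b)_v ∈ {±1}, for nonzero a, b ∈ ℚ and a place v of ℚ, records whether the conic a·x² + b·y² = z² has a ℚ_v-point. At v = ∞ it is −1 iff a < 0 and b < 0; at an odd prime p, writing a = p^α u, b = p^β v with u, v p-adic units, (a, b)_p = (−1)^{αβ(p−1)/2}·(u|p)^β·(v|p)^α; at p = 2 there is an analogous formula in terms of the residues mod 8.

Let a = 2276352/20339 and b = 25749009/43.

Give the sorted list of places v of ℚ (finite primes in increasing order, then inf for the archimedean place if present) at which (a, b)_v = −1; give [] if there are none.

[11, 43]

Mod squares: a ≡ 2717, b ≡ 8987. Check v ∈ {∞, 2, 3, 11, 13, 19, 43}.
v=43: a=43^-2·(≡29), b=43^-1·(≡7) mod 43; (29|43)=-1, (7|43)=-1; (−1)^{-2·-1·21}·(-1)^-1·(-1)^-2 = -1.
v=11: a=11^-1·(≡1), b=11^1·(≡3) mod 11; (1|11)=+1, (3|11)=+1; (−1)^{-1·1·5}·(+1)^1·(+1)^-1 = -1.
v=19: a=19^1·(≡12), b=19^1·(≡11) mod 19; (12|19)=-1, (11|19)=+1; (−1)^{1·1·9}·(-1)^1·(+1)^1 = +1.
v=2: v_2(a)=10, v_2(b)=0; units ≡ 5, 3 (mod 8); ε·ε+αω+βω = 0·1+10·1+0·1 ≡ 0  ⇒  (a,b)_2 = +1.
v=3: a=3^2·(≡2), b=3^6·(≡2) mod 3; (2|3)=-1, (2|3)=-1; (−1)^{2·6·1}·(-1)^6·(-1)^2 = +1.
v=13: a=13^1·(≡1), b=13^2·(≡10) mod 13; (1|13)=+1, (10|13)=+1; (−1)^{1·2·6}·(+1)^2·(+1)^1 = +1.
v=∞: 2717 > 0 and 8987 > 0  ⇒  (a,b)_∞ = +1.
|Ram(2717, 8987)| = 2, even; anisotropic at {11, 43}.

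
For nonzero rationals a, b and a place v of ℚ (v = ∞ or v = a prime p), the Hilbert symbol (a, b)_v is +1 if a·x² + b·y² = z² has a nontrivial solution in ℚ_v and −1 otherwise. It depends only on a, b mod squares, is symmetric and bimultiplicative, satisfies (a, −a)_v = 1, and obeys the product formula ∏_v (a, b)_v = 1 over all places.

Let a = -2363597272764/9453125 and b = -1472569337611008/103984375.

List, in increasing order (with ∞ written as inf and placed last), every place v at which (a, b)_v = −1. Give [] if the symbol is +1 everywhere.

(a, b) ≡ (-286195, -166851685) mod (ℚ^×)²; places V = {2, 3, 5, 7, 11, 13, 17, 37, 53, ∞}.
(a,b)_∞: sgn(-286195)=−, sgn(-166851685)=−, so -1.
(a,b)_5: α=-7, u≡1; β=-7, v≡2 (mod 5); (1|5)=+1, (2|5)=-1; sign (−1)^0·+1^-7·-1^-7 = -1.
(a,b)_7: α=3, u≡2; β=1, v≡4 (mod 7); (2|7)=+1, (4|7)=+1; sign (−1)^1·+1^1·+1^3 = -1.
(a,b)_53: α=0, u≡12; β=1, v≡26 (mod 53); (12|53)=-1, (26|53)=-1; sign (−1)^0·-1^1·-1^0 = -1.
(a,b)_2: α=2, β=8; u≡5, v≡3 (mod 8); ε(u)ε(v)=0·1, αω(v)=2·1, βω(u)=8·1; sum ≡ 0  ⇒  +1.
(a,b)_3: α=6, u≡2; β=8, v≡2 (mod 3); (2|3)=-1, (2|3)=-1; sign (−1)^0·-1^8·-1^6 = +1.
(a,b)_37: α=1, u≡13; β=1, v≡23 (mod 37); (13|37)=-1, (23|37)=-1; sign (−1)^0·-1^1·-1^1 = +1.
(a,b)_11: α=-2, u≡3; β=-3, v≡4 (mod 11); (3|11)=+1, (4|11)=+1; sign (−1)^0·+1^-3·+1^-2 = +1.
(a,b)_13: α=1, u≡2; β=1, v≡10 (mod 13); (2|13)=-1, (10|13)=+1; sign (−1)^0·-1^1·+1^1 = -1.
(a,b)_17: α=3, u≡6; β=3, v≡15 (mod 17); (6|17)=-1, (15|17)=+1; sign (−1)^0·-1^3·+1^3 = -1.
(-286195, -166851685 / ℚ) ramifies at {5, 7, 13, 17, 53, ∞}: a division algebra.

[5, 7, 13, 17, 53, inf]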